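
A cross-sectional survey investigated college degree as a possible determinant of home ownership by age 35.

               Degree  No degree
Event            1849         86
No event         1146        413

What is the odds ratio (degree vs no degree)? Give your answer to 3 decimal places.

7.748

Reading the table with exposure as columns: a = 1849 (Degree, case), b = 1146 (Degree, non-case), c = 86 (No degree, case), d = 413.
OR = (a·d)/(b·c) = (1849 × 413) / (1146 × 86) = 763637 / 98556 = 7.74825
The odds of home ownership by age 35 are about 7.75 times as high in the degree group.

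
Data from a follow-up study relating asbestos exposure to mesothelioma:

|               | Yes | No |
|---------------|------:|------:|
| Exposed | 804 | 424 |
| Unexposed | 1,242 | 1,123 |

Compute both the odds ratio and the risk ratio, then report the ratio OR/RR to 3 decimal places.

Cells: a = 804, b = 424, c = 1242, d = 1123.
OR = (804·1123)/(424·1242) = 902892/526608 = 1.71454
Risk in exposed = 804/1228 = 0.65472; risk in unexposed = 1242/2365 = 0.52516; RR = 1.24672
OR/RR = 1.71454 / 1.24672 = 1.37525
The outcome is not rare, so the OR lies further from 1 than the RR.

1.375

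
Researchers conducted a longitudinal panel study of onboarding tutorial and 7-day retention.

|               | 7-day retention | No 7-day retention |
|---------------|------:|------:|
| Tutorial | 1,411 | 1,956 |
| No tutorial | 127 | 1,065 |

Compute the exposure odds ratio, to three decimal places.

Cells: a = 1411, b = 1956, c = 127, d = 1065.
OR = (a·d)/(b·c) = (1411 × 1065) / (1956 × 127) = 1502715 / 248412 = 6.04929
The odds of 7-day retention are about 6.05 times as high in the tutorial group.

6.049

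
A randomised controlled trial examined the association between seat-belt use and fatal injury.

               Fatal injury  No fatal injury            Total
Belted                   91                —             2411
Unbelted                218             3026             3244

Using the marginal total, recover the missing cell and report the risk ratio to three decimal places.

0.562

The missing cell is in the exposed row: 2411 − 91 = 2320.
So a = 91, b = 2320, c = 218, d = 3026.
RR = [a/(a+b)] / [c/(c+d)] = (91/2411) / (218/3244) = 0.03774/0.06720 = 0.56165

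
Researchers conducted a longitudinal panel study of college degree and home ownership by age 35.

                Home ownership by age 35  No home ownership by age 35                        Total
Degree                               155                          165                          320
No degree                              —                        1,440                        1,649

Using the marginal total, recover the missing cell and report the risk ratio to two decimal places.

3.82

The missing cell is in the unexposed row: 1649 − 1440 = 209.
So a = 155, b = 165, c = 209, d = 1440.
RR = [a/(a+b)] / [c/(c+d)] = (155/320) / (209/1649) = 0.48438/0.12674 = 3.82170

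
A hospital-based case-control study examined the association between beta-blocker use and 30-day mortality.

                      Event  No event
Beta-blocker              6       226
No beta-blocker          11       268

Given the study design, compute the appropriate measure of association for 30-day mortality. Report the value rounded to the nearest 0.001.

Cells: a = 6, b = 226, c = 11, d = 268.
This is a hospital-based case-control study: participants were sampled on outcome status, so risks in the source population cannot be estimated directly — relative risk is not valid here. The odds ratio is the appropriate measure.
OR = (a·d)/(b·c) = (6 × 268) / (226 × 11) = 1608 / 2486 = 0.64682

0.647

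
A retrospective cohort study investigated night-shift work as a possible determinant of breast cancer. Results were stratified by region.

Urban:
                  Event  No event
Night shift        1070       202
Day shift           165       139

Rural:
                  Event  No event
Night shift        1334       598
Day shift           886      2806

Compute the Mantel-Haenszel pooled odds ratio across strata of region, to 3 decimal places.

6.588

OR_MH = Σ(aᵢdᵢ/nᵢ) / Σ(bᵢcᵢ/nᵢ), where nᵢ is the stratum total.
Stratum 1 (Urban): n = 1576; a·d/n = 1070·139/1576 = 94.3718; b·c/n = 202·165/1576 = 21.1485
Stratum 2 (Rural): n = 5624; a·d/n = 1334·2806/5624 = 665.5768; b·c/n = 598·886/5624 = 94.2084
OR_MH = (94.3718 + 665.5768) / (21.1485 + 94.2084) = 759.9486 / 115.3569 = 6.58781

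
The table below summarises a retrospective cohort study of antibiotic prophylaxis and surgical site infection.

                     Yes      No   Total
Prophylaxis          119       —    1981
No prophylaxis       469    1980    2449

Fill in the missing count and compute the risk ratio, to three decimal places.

The missing cell is in the exposed row: 1981 − 119 = 1862.
So a = 119, b = 1862, c = 469, d = 1980.
RR = [a/(a+b)] / [c/(c+d)] = (119/1981) / (469/2449) = 0.06007/0.19151 = 0.31367

0.314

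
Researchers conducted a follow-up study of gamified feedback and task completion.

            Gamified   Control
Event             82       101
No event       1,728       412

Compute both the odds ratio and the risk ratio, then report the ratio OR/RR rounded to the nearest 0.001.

0.841

Reading the table with exposure as columns: a = 82 (Gamified, case), b = 1728 (Gamified, non-case), c = 101 (Control, case), d = 412.
OR = (82·412)/(1728·101) = 33784/174528 = 0.19357
Risk in exposed = 82/1810 = 0.04530; risk in unexposed = 101/513 = 0.19688; RR = 0.23011
OR/RR = 0.19357 / 0.23011 = 0.84123
The outcome is not rare, so the OR lies further from 1 than the RR.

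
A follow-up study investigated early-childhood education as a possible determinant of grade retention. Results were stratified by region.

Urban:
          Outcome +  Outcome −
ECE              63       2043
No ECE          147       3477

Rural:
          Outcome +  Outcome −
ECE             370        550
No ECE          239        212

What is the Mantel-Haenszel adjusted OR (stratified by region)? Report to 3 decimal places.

0.644

OR_MH = Σ(aᵢdᵢ/nᵢ) / Σ(bᵢcᵢ/nᵢ), where nᵢ is the stratum total.
Stratum 1 (Urban): n = 5730; a·d/n = 63·3477/5730 = 38.2288; b·c/n = 2043·147/5730 = 52.4120
Stratum 2 (Rural): n = 1371; a·d/n = 370·212/1371 = 57.2137; b·c/n = 550·239/1371 = 95.8789
OR_MH = (38.2288 + 57.2137) / (52.4120 + 95.8789) = 95.4425 / 148.2910 = 0.64362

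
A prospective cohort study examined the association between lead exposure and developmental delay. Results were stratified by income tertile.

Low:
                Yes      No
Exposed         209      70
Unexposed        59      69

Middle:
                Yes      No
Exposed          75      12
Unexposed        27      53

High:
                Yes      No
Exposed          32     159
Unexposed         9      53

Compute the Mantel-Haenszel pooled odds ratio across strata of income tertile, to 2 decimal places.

OR_MH = Σ(aᵢdᵢ/nᵢ) / Σ(bᵢcᵢ/nᵢ), where nᵢ is the stratum total.
Stratum 1 (Low): n = 407; a·d/n = 209·69/407 = 35.4324; b·c/n = 70·59/407 = 10.1474
Stratum 2 (Middle): n = 167; a·d/n = 75·53/167 = 23.8024; b·c/n = 12·27/167 = 1.9401
Stratum 3 (High): n = 253; a·d/n = 32·53/253 = 6.7036; b·c/n = 159·9/253 = 5.6561
OR_MH = (35.4324 + 23.8024 + 6.7036) / (10.1474 + 1.9401 + 5.6561) = 65.9384 / 17.7437 = 3.71616

3.72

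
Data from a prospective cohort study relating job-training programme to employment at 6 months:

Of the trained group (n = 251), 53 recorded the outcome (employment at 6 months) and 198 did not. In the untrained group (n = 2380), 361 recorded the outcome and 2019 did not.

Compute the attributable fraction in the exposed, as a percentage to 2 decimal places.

From the description: a = 53, b = 198, c = 361, d = 2019.
Risk in exposed = 53/251 = 0.21116; risk in unexposed = 361/2380 = 0.15168.
RR = 0.21116/0.15168 = 1.39210
AR% = (RR − 1)/RR × 100 = (1.39210 − 1)/1.39210 × 100 = 28.1663%

28.17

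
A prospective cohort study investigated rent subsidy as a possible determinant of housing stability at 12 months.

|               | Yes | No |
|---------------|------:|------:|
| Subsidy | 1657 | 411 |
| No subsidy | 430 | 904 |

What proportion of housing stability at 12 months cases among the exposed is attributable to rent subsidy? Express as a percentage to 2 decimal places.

Cells: a = 1657, b = 411, c = 430, d = 904.
Risk in exposed = 1657/2068 = 0.80126; risk in unexposed = 430/1334 = 0.32234.
RR = 0.80126/0.32234 = 2.48576
AR% = (RR − 1)/RR × 100 = (2.48576 − 1)/2.48576 × 100 = 59.7709%

59.77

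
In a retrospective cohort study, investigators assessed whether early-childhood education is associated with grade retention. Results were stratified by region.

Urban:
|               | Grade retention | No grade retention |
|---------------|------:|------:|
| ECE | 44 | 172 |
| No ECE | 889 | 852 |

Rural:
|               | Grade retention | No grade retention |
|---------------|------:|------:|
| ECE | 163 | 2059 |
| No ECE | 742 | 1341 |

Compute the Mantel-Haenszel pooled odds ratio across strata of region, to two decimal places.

OR_MH = Σ(aᵢdᵢ/nᵢ) / Σ(bᵢcᵢ/nᵢ), where nᵢ is the stratum total.
Stratum 1 (Urban): n = 1957; a·d/n = 44·852/1957 = 19.1559; b·c/n = 172·889/1957 = 78.1339
Stratum 2 (Rural): n = 4305; a·d/n = 163·1341/4305 = 50.7742; b·c/n = 2059·742/4305 = 354.8846
OR_MH = (19.1559 + 50.7742) / (78.1339 + 354.8846) = 69.9301 / 433.0184 = 0.16149

0.16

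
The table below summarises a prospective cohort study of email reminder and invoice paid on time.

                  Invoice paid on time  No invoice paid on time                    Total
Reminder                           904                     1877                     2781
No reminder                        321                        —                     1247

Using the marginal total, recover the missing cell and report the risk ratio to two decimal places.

1.26

The missing cell is in the unexposed row: 1247 − 321 = 926.
So a = 904, b = 1877, c = 321, d = 926.
RR = [a/(a+b)] / [c/(c+d)] = (904/2781) / (321/1247) = 0.32506/0.25742 = 1.26278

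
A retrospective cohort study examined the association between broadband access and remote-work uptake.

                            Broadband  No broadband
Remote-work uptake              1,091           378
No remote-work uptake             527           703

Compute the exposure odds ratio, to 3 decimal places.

Reading the table with exposure as columns: a = 1091 (Broadband, case), b = 527 (Broadband, non-case), c = 378 (No broadband, case), d = 703.
OR = (a·d)/(b·c) = (1091 × 703) / (527 × 378) = 766973 / 199206 = 3.85015
The odds of remote-work uptake are about 3.85 times as high in the broadband group.

3.850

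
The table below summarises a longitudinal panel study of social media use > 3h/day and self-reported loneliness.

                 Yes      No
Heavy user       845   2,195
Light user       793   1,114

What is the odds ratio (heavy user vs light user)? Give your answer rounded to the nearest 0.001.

0.541

Cells: a = 845, b = 2195, c = 793, d = 1114.
OR = (a·d)/(b·c) = (845 × 1114) / (2195 × 793) = 941330 / 1740635 = 0.54080
Exposure is associated with lower odds of self-reported loneliness (OR = 0.54 < 1).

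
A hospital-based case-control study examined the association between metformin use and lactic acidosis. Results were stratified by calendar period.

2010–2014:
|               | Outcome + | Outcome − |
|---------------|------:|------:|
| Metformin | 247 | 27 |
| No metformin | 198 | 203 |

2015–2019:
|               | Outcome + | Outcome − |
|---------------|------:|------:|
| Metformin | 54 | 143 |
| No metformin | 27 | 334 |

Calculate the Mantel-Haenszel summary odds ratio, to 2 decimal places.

7.18

OR_MH = Σ(aᵢdᵢ/nᵢ) / Σ(bᵢcᵢ/nᵢ), where nᵢ is the stratum total.
Stratum 1 (2010–2014): n = 675; a·d/n = 247·203/675 = 74.2830; b·c/n = 27·198/675 = 7.9200
Stratum 2 (2015–2019): n = 558; a·d/n = 54·334/558 = 32.3226; b·c/n = 143·27/558 = 6.9194
OR_MH = (74.2830 + 32.3226) / (7.9200 + 6.9194) = 106.6055 / 14.8394 = 7.18397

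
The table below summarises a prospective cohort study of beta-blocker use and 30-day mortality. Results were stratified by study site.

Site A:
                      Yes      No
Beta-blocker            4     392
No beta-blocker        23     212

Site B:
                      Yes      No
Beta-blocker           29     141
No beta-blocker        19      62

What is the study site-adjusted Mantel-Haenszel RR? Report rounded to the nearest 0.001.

RR_MH = Σ(aᵢ·n₀ᵢ/nᵢ) / Σ(cᵢ·n₁ᵢ/nᵢ), with n₁ᵢ = aᵢ+bᵢ (exposed), n₀ᵢ = cᵢ+dᵢ (unexposed), nᵢ = n₁ᵢ+n₀ᵢ.
Stratum 1 (Site A): n₁ = 396, n₀ = 235, n = 631; a·n₀/n = 4·235/631 = 1.4897; c·n₁/n = 23·396/631 = 14.4342
Stratum 2 (Site B): n₁ = 170, n₀ = 81, n = 251; a·n₀/n = 29·81/251 = 9.3586; c·n₁/n = 19·170/251 = 12.8685
RR_MH = (1.4897 + 9.3586) / (14.4342 + 12.8685) = 10.8483 / 27.3028 = 0.39733

0.397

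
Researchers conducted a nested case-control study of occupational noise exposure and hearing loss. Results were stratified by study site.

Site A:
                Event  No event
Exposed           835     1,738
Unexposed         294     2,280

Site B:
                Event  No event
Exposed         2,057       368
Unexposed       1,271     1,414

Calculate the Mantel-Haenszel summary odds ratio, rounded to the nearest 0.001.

OR_MH = Σ(aᵢdᵢ/nᵢ) / Σ(bᵢcᵢ/nᵢ), where nᵢ is the stratum total.
Stratum 1 (Site A): n = 5147; a·d/n = 835·2280/5147 = 369.8854; b·c/n = 1738·294/5147 = 99.2757
Stratum 2 (Site B): n = 5110; a·d/n = 2057·1414/5110 = 569.1973; b·c/n = 368·1271/5110 = 91.5319
OR_MH = (369.8854 + 569.1973) / (99.2757 + 91.5319) = 939.0826 / 190.8076 = 4.92162

4.922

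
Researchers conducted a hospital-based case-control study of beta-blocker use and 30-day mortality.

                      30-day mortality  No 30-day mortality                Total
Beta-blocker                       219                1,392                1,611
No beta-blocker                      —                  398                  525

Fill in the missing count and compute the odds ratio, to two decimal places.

0.49

The missing cell is in the unexposed row: 525 − 398 = 127.
So a = 219, b = 1392, c = 127, d = 398.
OR = (a·d)/(b·c) = (219 × 398) / (1392 × 127) = 87162 / 176784 = 0.49304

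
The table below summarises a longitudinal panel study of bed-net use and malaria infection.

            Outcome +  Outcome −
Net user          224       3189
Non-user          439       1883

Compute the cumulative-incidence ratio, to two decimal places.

Cells: a = 224, b = 3189, c = 439, d = 1883.
Risk in exposed = 224/3413 = 0.06563; risk in unexposed = 439/2322 = 0.18906.
RR = 0.06563 / 0.18906 = 0.34714
The risk is 65% lower among the exposed than among the unexposed.

0.35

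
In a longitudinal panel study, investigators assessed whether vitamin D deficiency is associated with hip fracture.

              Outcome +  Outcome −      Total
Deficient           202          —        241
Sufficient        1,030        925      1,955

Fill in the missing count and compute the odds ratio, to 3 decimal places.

The missing cell is in the exposed row: 241 − 202 = 39.
So a = 202, b = 39, c = 1030, d = 925.
OR = (a·d)/(b·c) = (202 × 925) / (39 × 1030) = 186850 / 40170 = 4.65148

4.651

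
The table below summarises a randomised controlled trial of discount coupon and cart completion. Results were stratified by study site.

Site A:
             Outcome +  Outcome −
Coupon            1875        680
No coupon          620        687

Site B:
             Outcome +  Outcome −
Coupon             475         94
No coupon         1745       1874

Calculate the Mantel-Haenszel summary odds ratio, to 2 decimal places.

3.68

OR_MH = Σ(aᵢdᵢ/nᵢ) / Σ(bᵢcᵢ/nᵢ), where nᵢ is the stratum total.
Stratum 1 (Site A): n = 3862; a·d/n = 1875·687/3862 = 333.5383; b·c/n = 680·620/3862 = 109.1662
Stratum 2 (Site B): n = 4188; a·d/n = 475·1874/4188 = 212.5478; b·c/n = 94·1745/4188 = 39.1667
OR_MH = (333.5383 + 212.5478) / (109.1662 + 39.1667) = 546.0861 / 148.3329 = 3.68149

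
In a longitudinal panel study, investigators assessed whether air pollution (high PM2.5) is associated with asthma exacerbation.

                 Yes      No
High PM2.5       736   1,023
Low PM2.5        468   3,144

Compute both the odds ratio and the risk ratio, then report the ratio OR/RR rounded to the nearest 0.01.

Cells: a = 736, b = 1023, c = 468, d = 3144.
OR = (736·3144)/(1023·468) = 2313984/478764 = 4.83325
Risk in exposed = 736/1759 = 0.41842; risk in unexposed = 468/3612 = 0.12957; RR = 3.22934
OR/RR = 4.83325 / 3.22934 = 1.49667
The outcome is not rare, so the OR lies further from 1 than the RR.

1.50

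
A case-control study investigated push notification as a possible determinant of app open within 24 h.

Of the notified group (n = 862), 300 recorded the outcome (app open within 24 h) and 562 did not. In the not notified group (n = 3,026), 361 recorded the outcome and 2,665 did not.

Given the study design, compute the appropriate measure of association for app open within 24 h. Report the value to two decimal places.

3.94

From the description: a = 300, b = 562, c = 361, d = 2665.
This is a case-control study: participants were sampled on outcome status, so risks in the source population cannot be estimated directly — relative risk is not valid here. The odds ratio is the appropriate measure.
OR = (a·d)/(b·c) = (300 × 2665) / (562 × 361) = 799500 / 202882 = 3.94071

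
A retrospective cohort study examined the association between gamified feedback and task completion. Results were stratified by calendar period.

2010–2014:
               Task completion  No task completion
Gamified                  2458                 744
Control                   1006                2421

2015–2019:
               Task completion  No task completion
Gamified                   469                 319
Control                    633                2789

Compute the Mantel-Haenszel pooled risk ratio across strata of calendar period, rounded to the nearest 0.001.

RR_MH = Σ(aᵢ·n₀ᵢ/nᵢ) / Σ(cᵢ·n₁ᵢ/nᵢ), with n₁ᵢ = aᵢ+bᵢ (exposed), n₀ᵢ = cᵢ+dᵢ (unexposed), nᵢ = n₁ᵢ+n₀ᵢ.
Stratum 1 (2010–2014): n₁ = 3202, n₀ = 3427, n = 6629; a·n₀/n = 2458·3427/6629 = 1270.7144; c·n₁/n = 1006·3202/6629 = 485.9273
Stratum 2 (2015–2019): n₁ = 788, n₀ = 3422, n = 4210; a·n₀/n = 469·3422/4210 = 381.2157; c·n₁/n = 633·788/4210 = 118.4808
RR_MH = (1270.7144 + 381.2157) / (485.9273 + 118.4808) = 1651.9301 / 604.4080 = 2.73314

2.733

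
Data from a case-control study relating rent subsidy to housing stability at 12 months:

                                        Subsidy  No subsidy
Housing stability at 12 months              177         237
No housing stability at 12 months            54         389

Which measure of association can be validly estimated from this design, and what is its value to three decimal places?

5.380

Reading the table with exposure as columns: a = 177 (Subsidy, case), b = 54 (Subsidy, non-case), c = 237 (No subsidy, case), d = 389.
This is a case-control study: participants were sampled on outcome status, so risks in the source population cannot be estimated directly — relative risk is not valid here. The odds ratio is the appropriate measure.
OR = (a·d)/(b·c) = (177 × 389) / (54 × 237) = 68853 / 12798 = 5.37998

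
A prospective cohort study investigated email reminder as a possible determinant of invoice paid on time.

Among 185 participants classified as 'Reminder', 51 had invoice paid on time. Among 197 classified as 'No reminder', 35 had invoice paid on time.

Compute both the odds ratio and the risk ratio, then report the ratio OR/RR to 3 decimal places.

From the description: a = 51, b = 134, c = 35, d = 162.
OR = (51·162)/(134·35) = 8262/4690 = 1.76162
Risk in exposed = 51/185 = 0.27568; risk in unexposed = 35/197 = 0.17766; RR = 1.55166
OR/RR = 1.76162 / 1.55166 = 1.13531
The outcome is not rare, so the OR lies further from 1 than the RR.

1.135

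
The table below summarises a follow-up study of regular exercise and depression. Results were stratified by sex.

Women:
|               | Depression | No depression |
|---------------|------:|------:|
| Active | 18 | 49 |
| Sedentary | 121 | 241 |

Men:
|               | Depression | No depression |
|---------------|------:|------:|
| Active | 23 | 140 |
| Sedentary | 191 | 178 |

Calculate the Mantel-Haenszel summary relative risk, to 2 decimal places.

RR_MH = Σ(aᵢ·n₀ᵢ/nᵢ) / Σ(cᵢ·n₁ᵢ/nᵢ), with n₁ᵢ = aᵢ+bᵢ (exposed), n₀ᵢ = cᵢ+dᵢ (unexposed), nᵢ = n₁ᵢ+n₀ᵢ.
Stratum 1 (Women): n₁ = 67, n₀ = 362, n = 429; a·n₀/n = 18·362/429 = 15.1888; c·n₁/n = 121·67/429 = 18.8974
Stratum 2 (Men): n₁ = 163, n₀ = 369, n = 532; a·n₀/n = 23·369/532 = 15.9530; c·n₁/n = 191·163/532 = 58.5207
RR_MH = (15.1888 + 15.9530) / (18.8974 + 58.5207) = 31.1418 / 77.4181 = 0.40225

0.40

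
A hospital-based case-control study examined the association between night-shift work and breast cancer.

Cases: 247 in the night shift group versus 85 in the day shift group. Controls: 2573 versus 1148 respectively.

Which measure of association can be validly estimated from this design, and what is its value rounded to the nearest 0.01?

From the description: a = 247, b = 2573, c = 85, d = 1148.
This is a hospital-based case-control study: participants were sampled on outcome status, so risks in the source population cannot be estimated directly — relative risk is not valid here. The odds ratio is the appropriate measure.
OR = (a·d)/(b·c) = (247 × 1148) / (2573 × 85) = 283556 / 218705 = 1.29652

1.30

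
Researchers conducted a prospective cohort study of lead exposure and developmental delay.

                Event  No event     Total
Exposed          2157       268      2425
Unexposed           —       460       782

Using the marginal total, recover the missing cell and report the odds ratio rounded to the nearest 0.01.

The missing cell is in the unexposed row: 782 − 460 = 322.
So a = 2157, b = 268, c = 322, d = 460.
OR = (a·d)/(b·c) = (2157 × 460) / (268 × 322) = 992220 / 86296 = 11.49787

11.50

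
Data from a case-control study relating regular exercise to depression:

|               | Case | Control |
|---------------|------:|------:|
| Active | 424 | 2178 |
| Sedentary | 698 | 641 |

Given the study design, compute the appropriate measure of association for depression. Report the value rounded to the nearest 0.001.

Cells: a = 424, b = 2178, c = 698, d = 641.
This is a case-control study: participants were sampled on outcome status, so risks in the source population cannot be estimated directly — relative risk is not valid here. The odds ratio is the appropriate measure.
OR = (a·d)/(b·c) = (424 × 641) / (2178 × 698) = 271784 / 1520244 = 0.17878

0.179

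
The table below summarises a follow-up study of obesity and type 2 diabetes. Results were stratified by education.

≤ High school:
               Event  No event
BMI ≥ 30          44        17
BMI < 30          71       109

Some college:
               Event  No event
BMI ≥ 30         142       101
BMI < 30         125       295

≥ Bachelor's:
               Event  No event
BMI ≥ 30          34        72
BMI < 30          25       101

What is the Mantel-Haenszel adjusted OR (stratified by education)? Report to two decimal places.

OR_MH = Σ(aᵢdᵢ/nᵢ) / Σ(bᵢcᵢ/nᵢ), where nᵢ is the stratum total.
Stratum 1 (≤ High school): n = 241; a·d/n = 44·109/241 = 19.9004; b·c/n = 17·71/241 = 5.0083
Stratum 2 (Some college): n = 663; a·d/n = 142·295/663 = 63.1825; b·c/n = 101·125/663 = 19.0422
Stratum 3 (≥ Bachelor's): n = 232; a·d/n = 34·101/232 = 14.8017; b·c/n = 72·25/232 = 7.7586
OR_MH = (19.9004 + 63.1825 + 14.8017) / (5.0083 + 19.0422 + 7.7586) = 97.8846 / 31.8092 = 3.07725

3.08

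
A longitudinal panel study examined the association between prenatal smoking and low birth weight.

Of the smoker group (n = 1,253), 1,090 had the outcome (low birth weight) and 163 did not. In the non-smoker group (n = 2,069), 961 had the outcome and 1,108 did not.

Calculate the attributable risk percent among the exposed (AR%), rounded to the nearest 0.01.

46.61

From the description: a = 1090, b = 163, c = 961, d = 1108.
Risk in exposed = 1090/1253 = 0.86991; risk in unexposed = 961/2069 = 0.46448.
RR = 0.86991/0.46448 = 1.87289
AR% = (RR − 1)/RR × 100 = (1.87289 − 1)/1.87289 × 100 = 46.6066%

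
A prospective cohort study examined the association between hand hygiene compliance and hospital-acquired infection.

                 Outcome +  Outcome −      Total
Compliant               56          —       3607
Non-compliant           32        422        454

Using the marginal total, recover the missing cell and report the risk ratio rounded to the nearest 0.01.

0.22

The missing cell is in the exposed row: 3607 − 56 = 3551.
So a = 56, b = 3551, c = 32, d = 422.
RR = [a/(a+b)] / [c/(c+d)] = (56/3607) / (32/454) = 0.01553/0.07048 = 0.22027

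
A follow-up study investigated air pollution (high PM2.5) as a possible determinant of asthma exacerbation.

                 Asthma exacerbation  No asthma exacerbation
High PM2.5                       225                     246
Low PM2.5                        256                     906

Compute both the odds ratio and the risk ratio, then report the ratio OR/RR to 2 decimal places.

Cells: a = 225, b = 246, c = 256, d = 906.
OR = (225·906)/(246·256) = 203850/62976 = 3.23695
Risk in exposed = 225/471 = 0.47771; risk in unexposed = 256/1162 = 0.22031; RR = 2.16834
OR/RR = 3.23695 / 2.16834 = 1.49282
The outcome is not rare, so the OR lies further from 1 than the RR.

1.49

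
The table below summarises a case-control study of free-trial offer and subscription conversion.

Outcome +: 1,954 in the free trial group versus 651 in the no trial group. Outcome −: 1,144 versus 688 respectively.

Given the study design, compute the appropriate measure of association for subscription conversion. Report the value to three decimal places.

1.805

From the description: a = 1954, b = 1144, c = 651, d = 688.
This is a case-control study: participants were sampled on outcome status, so risks in the source population cannot be estimated directly — relative risk is not valid here. The odds ratio is the appropriate measure.
OR = (a·d)/(b·c) = (1954 × 688) / (1144 × 651) = 1344352 / 744744 = 1.80512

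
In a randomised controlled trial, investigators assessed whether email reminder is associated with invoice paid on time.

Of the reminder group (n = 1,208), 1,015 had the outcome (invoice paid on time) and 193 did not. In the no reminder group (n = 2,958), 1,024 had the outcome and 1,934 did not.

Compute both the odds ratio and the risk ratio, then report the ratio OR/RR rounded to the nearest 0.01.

4.09

From the description: a = 1015, b = 193, c = 1024, d = 1934.
OR = (1015·1934)/(193·1024) = 1963010/197632 = 9.93265
Risk in exposed = 1015/1208 = 0.84023; risk in unexposed = 1024/2958 = 0.34618; RR = 2.42715
OR/RR = 9.93265 / 2.42715 = 4.09230
The outcome is not rare, so the OR lies further from 1 than the RR.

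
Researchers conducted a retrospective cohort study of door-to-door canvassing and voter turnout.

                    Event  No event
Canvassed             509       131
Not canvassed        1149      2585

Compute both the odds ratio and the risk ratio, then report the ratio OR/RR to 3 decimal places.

3.382

Cells: a = 509, b = 131, c = 1149, d = 2585.
OR = (509·2585)/(131·1149) = 1315765/150519 = 8.74152
Risk in exposed = 509/640 = 0.79531; risk in unexposed = 1149/3734 = 0.30771; RR = 2.58459
OR/RR = 8.74152 / 2.58459 = 3.38217
The outcome is not rare, so the OR lies further from 1 than the RR.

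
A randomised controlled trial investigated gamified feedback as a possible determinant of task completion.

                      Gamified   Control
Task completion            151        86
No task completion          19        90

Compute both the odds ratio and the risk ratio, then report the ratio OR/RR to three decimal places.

4.575

Reading the table with exposure as columns: a = 151 (Gamified, case), b = 19 (Gamified, non-case), c = 86 (Control, case), d = 90.
OR = (151·90)/(19·86) = 13590/1634 = 8.31701
Risk in exposed = 151/170 = 0.88824; risk in unexposed = 86/176 = 0.48864; RR = 1.81778
OR/RR = 8.31701 / 1.81778 = 4.57536
The outcome is not rare, so the OR lies further from 1 than the RR.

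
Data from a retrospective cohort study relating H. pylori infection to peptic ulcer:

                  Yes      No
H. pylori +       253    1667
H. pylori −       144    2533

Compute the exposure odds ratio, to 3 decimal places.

2.670

Cells: a = 253, b = 1667, c = 144, d = 2533.
OR = (a·d)/(b·c) = (253 × 2533) / (1667 × 144) = 640849 / 240048 = 2.66967
The odds of peptic ulcer are about 2.67 times as high in the h. pylori + group.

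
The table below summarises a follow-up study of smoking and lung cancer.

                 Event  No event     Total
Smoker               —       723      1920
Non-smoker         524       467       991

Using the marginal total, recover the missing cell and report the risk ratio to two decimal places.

1.18

The missing cell is in the exposed row: 1920 − 723 = 1197.
So a = 1197, b = 723, c = 524, d = 467.
RR = [a/(a+b)] / [c/(c+d)] = (1197/1920) / (524/991) = 0.62344/0.52876 = 1.17906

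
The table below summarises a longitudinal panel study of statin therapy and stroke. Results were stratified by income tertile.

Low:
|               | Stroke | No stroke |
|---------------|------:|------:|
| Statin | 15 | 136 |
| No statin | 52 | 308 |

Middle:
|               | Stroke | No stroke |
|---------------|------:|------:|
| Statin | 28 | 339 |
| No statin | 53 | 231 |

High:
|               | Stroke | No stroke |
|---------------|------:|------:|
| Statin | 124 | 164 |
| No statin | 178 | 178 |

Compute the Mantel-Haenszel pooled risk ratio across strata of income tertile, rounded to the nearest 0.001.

RR_MH = Σ(aᵢ·n₀ᵢ/nᵢ) / Σ(cᵢ·n₁ᵢ/nᵢ), with n₁ᵢ = aᵢ+bᵢ (exposed), n₀ᵢ = cᵢ+dᵢ (unexposed), nᵢ = n₁ᵢ+n₀ᵢ.
Stratum 1 (Low): n₁ = 151, n₀ = 360, n = 511; a·n₀/n = 15·360/511 = 10.5675; c·n₁/n = 52·151/511 = 15.3659
Stratum 2 (Middle): n₁ = 367, n₀ = 284, n = 651; a·n₀/n = 28·284/651 = 12.2151; c·n₁/n = 53·367/651 = 29.8786
Stratum 3 (High): n₁ = 288, n₀ = 356, n = 644; a·n₀/n = 124·356/644 = 68.5466; c·n₁/n = 178·288/644 = 79.6025
RR_MH = (10.5675 + 12.2151 + 68.5466) / (15.3659 + 29.8786 + 79.6025) = 91.3292 / 124.8471 = 0.73153

0.732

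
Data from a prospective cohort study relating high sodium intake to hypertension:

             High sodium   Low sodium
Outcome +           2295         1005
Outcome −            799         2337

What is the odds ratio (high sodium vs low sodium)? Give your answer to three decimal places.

6.679

Reading the table with exposure as columns: a = 2295 (High sodium, case), b = 799 (High sodium, non-case), c = 1005 (Low sodium, case), d = 2337.
OR = (a·d)/(b·c) = (2295 × 2337) / (799 × 1005) = 5363415 / 802995 = 6.67926
The odds of hypertension are about 6.68 times as high in the high sodium group.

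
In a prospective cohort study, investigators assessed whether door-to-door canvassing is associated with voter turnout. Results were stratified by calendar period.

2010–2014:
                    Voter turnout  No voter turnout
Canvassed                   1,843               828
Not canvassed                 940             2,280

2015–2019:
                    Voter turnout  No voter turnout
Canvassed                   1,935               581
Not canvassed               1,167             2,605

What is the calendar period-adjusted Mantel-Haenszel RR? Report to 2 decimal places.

RR_MH = Σ(aᵢ·n₀ᵢ/nᵢ) / Σ(cᵢ·n₁ᵢ/nᵢ), with n₁ᵢ = aᵢ+bᵢ (exposed), n₀ᵢ = cᵢ+dᵢ (unexposed), nᵢ = n₁ᵢ+n₀ᵢ.
Stratum 1 (2010–2014): n₁ = 2671, n₀ = 3220, n = 5891; a·n₀/n = 1843·3220/5891 = 1007.3774; c·n₁/n = 940·2671/5891 = 426.1993
Stratum 2 (2015–2019): n₁ = 2516, n₀ = 3772, n = 6288; a·n₀/n = 1935·3772/6288 = 1160.7538; c·n₁/n = 1167·2516/6288 = 466.9485
RR_MH = (1007.3774 + 1160.7538) / (426.1993 + 466.9485) = 2168.1312 / 893.1478 = 2.42752

2.43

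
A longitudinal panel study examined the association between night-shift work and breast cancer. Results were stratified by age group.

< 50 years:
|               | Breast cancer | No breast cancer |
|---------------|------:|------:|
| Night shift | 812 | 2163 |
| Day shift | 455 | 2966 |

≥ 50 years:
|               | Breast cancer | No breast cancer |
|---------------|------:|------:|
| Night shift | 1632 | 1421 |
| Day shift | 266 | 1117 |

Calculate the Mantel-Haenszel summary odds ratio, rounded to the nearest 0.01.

OR_MH = Σ(aᵢdᵢ/nᵢ) / Σ(bᵢcᵢ/nᵢ), where nᵢ is the stratum total.
Stratum 1 (< 50 years): n = 6396; a·d/n = 812·2966/6396 = 376.5466; b·c/n = 2163·455/6396 = 153.8720
Stratum 2 (≥ 50 years): n = 4436; a·d/n = 1632·1117/4436 = 410.9432; b·c/n = 1421·266/4436 = 85.2087
OR_MH = (376.5466 + 410.9432) / (153.8720 + 85.2087) = 787.4898 / 239.0807 = 3.29382

3.29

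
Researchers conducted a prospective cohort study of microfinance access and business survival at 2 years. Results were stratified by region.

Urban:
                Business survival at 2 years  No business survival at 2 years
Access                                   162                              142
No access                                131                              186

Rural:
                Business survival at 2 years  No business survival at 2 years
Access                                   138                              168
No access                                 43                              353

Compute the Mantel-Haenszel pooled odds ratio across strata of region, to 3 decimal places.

2.930

OR_MH = Σ(aᵢdᵢ/nᵢ) / Σ(bᵢcᵢ/nᵢ), where nᵢ is the stratum total.
Stratum 1 (Urban): n = 621; a·d/n = 162·186/621 = 48.5217; b·c/n = 142·131/621 = 29.9549
Stratum 2 (Rural): n = 702; a·d/n = 138·353/702 = 69.3932; b·c/n = 168·43/702 = 10.2906
OR_MH = (48.5217 + 69.3932) / (29.9549 + 10.2906) = 117.9149 / 40.2455 = 2.92989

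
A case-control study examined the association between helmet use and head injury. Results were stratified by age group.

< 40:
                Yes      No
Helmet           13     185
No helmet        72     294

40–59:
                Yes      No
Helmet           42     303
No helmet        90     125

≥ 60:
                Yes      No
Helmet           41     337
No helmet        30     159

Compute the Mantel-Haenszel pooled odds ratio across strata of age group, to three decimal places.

0.307

OR_MH = Σ(aᵢdᵢ/nᵢ) / Σ(bᵢcᵢ/nᵢ), where nᵢ is the stratum total.
Stratum 1 (< 40): n = 564; a·d/n = 13·294/564 = 6.7766; b·c/n = 185·72/564 = 23.6170
Stratum 2 (40–59): n = 560; a·d/n = 42·125/560 = 9.3750; b·c/n = 303·90/560 = 48.6964
Stratum 3 (≥ 60): n = 567; a·d/n = 41·159/567 = 11.4974; b·c/n = 337·30/567 = 17.8307
OR_MH = (6.7766 + 9.3750 + 11.4974) / (23.6170 + 48.6964 + 17.8307) = 27.6490 / 90.1441 = 0.30672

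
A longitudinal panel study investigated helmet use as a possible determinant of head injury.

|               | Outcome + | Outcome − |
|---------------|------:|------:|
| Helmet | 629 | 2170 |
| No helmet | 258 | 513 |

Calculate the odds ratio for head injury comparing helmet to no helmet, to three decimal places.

Cells: a = 629, b = 2170, c = 258, d = 513.
OR = (a·d)/(b·c) = (629 × 513) / (2170 × 258) = 322677 / 559860 = 0.57635
Exposure is associated with lower odds of head injury (OR = 0.58 < 1).

0.576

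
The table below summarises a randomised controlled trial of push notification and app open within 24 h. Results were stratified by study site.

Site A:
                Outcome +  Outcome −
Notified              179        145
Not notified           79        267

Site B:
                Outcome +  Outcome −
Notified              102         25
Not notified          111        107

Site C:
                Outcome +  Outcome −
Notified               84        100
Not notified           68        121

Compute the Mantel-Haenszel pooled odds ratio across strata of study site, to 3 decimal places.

3.002

OR_MH = Σ(aᵢdᵢ/nᵢ) / Σ(bᵢcᵢ/nᵢ), where nᵢ is the stratum total.
Stratum 1 (Site A): n = 670; a·d/n = 179·267/670 = 71.3328; b·c/n = 145·79/670 = 17.0970
Stratum 2 (Site B): n = 345; a·d/n = 102·107/345 = 31.6348; b·c/n = 25·111/345 = 8.0435
Stratum 3 (Site C): n = 373; a·d/n = 84·121/373 = 27.2493; b·c/n = 100·68/373 = 18.2306
OR_MH = (71.3328 + 31.6348 + 27.2493) / (17.0970 + 8.0435 + 18.2306) = 130.2169 / 43.3711 = 3.00239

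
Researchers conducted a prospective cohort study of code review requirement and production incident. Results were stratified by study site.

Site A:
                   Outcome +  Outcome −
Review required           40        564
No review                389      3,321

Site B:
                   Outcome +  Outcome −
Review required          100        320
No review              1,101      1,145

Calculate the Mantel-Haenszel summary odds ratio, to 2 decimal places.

0.40

OR_MH = Σ(aᵢdᵢ/nᵢ) / Σ(bᵢcᵢ/nᵢ), where nᵢ is the stratum total.
Stratum 1 (Site A): n = 4314; a·d/n = 40·3321/4314 = 30.7928; b·c/n = 564·389/4314 = 50.8567
Stratum 2 (Site B): n = 2666; a·d/n = 100·1145/2666 = 42.9482; b·c/n = 320·1101/2666 = 132.1530
OR_MH = (30.7928 + 42.9482) / (50.8567 + 132.1530) = 73.7410 / 183.0098 = 0.40293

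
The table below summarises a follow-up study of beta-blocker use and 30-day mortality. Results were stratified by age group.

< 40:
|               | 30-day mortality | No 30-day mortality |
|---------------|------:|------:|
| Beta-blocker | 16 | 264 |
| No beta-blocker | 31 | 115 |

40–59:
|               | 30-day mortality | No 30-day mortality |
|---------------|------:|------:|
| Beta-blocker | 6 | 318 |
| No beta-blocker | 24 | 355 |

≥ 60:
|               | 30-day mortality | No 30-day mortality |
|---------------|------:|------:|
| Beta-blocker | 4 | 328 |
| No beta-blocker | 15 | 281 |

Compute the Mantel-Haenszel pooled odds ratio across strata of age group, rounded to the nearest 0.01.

OR_MH = Σ(aᵢdᵢ/nᵢ) / Σ(bᵢcᵢ/nᵢ), where nᵢ is the stratum total.
Stratum 1 (< 40): n = 426; a·d/n = 16·115/426 = 4.3192; b·c/n = 264·31/426 = 19.2113
Stratum 2 (40–59): n = 703; a·d/n = 6·355/703 = 3.0299; b·c/n = 318·24/703 = 10.8563
Stratum 3 (≥ 60): n = 628; a·d/n = 4·281/628 = 1.7898; b·c/n = 328·15/628 = 7.8344
OR_MH = (4.3192 + 3.0299 + 1.7898) / (19.2113 + 10.8563 + 7.8344) = 9.1389 / 37.9020 = 0.24112

0.24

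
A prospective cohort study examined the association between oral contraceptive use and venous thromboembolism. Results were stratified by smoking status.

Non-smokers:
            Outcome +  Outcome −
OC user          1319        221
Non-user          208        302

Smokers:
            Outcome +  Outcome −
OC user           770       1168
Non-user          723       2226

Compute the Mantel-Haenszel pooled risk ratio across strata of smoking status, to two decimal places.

RR_MH = Σ(aᵢ·n₀ᵢ/nᵢ) / Σ(cᵢ·n₁ᵢ/nᵢ), with n₁ᵢ = aᵢ+bᵢ (exposed), n₀ᵢ = cᵢ+dᵢ (unexposed), nᵢ = n₁ᵢ+n₀ᵢ.
Stratum 1 (Non-smokers): n₁ = 1540, n₀ = 510, n = 2050; a·n₀/n = 1319·510/2050 = 328.1415; c·n₁/n = 208·1540/2050 = 156.2537
Stratum 2 (Smokers): n₁ = 1938, n₀ = 2949, n = 4887; a·n₀/n = 770·2949/4887 = 464.6470; c·n₁/n = 723·1938/4887 = 286.7145
RR_MH = (328.1415 + 464.6470) / (156.2537 + 286.7145) = 792.7885 / 442.9682 = 1.78972

1.79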